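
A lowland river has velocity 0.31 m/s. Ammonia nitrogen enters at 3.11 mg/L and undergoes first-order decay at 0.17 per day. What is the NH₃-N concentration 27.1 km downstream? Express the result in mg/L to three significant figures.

2.62 mg/L

Travel time t = 27.1 km / 0.31 m/s = 2.71e+04/0.31 = 8.742e+04 s = 1.012 d.
First-order decay: C = 3.11·exp(−0.17·1.012) = 3.11·0.842 = 2.619 mg/L.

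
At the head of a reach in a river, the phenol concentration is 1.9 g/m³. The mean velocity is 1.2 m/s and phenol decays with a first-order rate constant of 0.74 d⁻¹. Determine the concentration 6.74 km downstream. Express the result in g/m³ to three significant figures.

1.81 g/m³

Travel time t = 6.74 km / 1.2 m/s = 6740/1.2 = 5617 s = 0.06501 d.
First-order decay: C = 1.9·exp(−0.74·0.06501) = 1.9·0.953 = 1.811 g/m³.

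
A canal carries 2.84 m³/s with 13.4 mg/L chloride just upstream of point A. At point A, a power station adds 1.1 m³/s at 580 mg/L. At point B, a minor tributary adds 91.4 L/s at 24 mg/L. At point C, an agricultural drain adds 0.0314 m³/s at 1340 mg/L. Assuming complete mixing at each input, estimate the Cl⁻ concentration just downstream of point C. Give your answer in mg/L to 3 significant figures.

After input A: C = (2.84·13.4 + 1.1·580) / 3.94 = 171.6 mg/L.
91.4 L/s = 0.0914 m³/s.
After input B: C = (3.94·171.6 + 0.0914·24) / 4.031 = 168.2 mg/L.
After input C: C = (4.031·168.2 + 0.0314·1340) / 4.063 = 177.3 mg/L.

177 mg/L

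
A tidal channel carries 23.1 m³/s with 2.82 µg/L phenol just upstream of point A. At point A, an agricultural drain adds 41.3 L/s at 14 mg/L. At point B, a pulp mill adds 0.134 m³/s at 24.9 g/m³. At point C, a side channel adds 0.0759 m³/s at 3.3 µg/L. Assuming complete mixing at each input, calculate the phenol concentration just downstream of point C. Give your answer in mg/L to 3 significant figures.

2.82 µg/L = 0.00282 mg/L.
41.3 L/s = 0.0413 m³/s.
After input A: C = (23.1·0.00282 + 0.0413·14) / 23.14 = 0.0278 mg/L.
After input B: C = (23.14·0.0278 + 0.134·24.9) / 23.28 = 0.171 mg/L.
3.3 µg/L = 0.0033 mg/L.
After input C: C = (23.28·0.171 + 0.0759·0.0033) / 23.35 = 0.1704 mg/L.

0.170 mg/L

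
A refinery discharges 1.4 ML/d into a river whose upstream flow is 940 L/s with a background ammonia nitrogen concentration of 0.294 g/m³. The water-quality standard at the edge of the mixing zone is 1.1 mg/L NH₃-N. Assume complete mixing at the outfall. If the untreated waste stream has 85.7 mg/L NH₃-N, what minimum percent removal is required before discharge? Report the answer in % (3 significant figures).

1.4 ML/d = 0.0162 m³/s.
940 L/s = 0.94 m³/s.
Mass balance: 1.1·0.9562 = 0.0162·Cₑ + 0.94·0.294.
Cₑ = (1.052 − 0.2764) / 0.0162 = 47.86 mg/L.
Required removal = 1 − 47.86/85.7 = 44.16 %.

44.2 %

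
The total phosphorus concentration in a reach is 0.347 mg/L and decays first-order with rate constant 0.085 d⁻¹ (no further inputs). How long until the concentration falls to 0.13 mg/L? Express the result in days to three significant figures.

11.6 d

t = ln(C₀/C)/k = ln(0.347/0.13)/0.085 = 0.9818/0.085 = 11.55 d.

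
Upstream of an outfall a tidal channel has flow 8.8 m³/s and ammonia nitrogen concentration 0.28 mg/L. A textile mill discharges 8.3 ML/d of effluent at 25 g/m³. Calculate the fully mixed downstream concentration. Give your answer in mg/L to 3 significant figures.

8.3 ML/d = 0.09606 m³/s.
By mass balance at complete mixing, C = (0.09606·25 + 8.8·0.28) / (0.09606 + 8.8) = 4.866/8.896 = 0.5469 mg/L.

0.547 mg/L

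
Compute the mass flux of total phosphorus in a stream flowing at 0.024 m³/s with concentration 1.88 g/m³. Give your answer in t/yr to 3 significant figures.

Mass flux = Q·C = 0.024 m³/s × 1.88 g/m³ = 0.04512 g/s.
= 0.04512 g/s × 31.56 = 1.424 t/yr.

1.42 t/yr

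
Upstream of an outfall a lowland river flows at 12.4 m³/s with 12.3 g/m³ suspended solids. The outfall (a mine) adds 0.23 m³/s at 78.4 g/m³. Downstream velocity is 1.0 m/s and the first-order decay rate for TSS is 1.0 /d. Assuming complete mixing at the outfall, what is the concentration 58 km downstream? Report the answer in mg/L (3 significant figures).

6.90 mg/L

After complete mixing, C₀ = (0.23·78.4 + 12.4·12.3) / 12.63 = 13.5 mg/L.
Travel time t = 5.8e+04 m / 1.0 m/s = 5.8e+04 s = 0.6713 d.
C = 13.5·exp(−1.0·0.6713) = 13.5·0.511 = 6.901 mg/L.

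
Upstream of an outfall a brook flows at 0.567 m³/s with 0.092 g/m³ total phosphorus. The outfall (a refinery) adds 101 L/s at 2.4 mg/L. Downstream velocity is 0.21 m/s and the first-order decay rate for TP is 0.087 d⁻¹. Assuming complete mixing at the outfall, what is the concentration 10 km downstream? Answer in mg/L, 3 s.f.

101 L/s = 0.101 m³/s.
After complete mixing, C₀ = (0.101·2.4 + 0.567·0.092) / 0.668 = 0.441 mg/L.
Travel time t = 1e+04 m / 0.21 m/s = 4.762e+04 s = 0.5511 d.
C = 0.441·exp(−0.087·0.5511) = 0.441·0.9532 = 0.4203 mg/L.

0.420 mg/L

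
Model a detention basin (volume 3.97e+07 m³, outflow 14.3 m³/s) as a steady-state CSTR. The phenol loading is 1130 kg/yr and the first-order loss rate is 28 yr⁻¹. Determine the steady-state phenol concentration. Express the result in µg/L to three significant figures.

Outflow Q = 14.3 m³/s × 3.156e+07 s/yr = 4.513e+08 m³/yr.
Steady-state CSTR mass balance: W = Q·C + k·V·C, so C = W/(Q + kV).
Q + kV = 4.513e+08 + 28·3.97e+07 = 1.563e+09 m³/yr.
C = 1130/1.563e+09 = 7.23e-07 kg/m³ = 0.000723 mg/L = 0.723 µg/L.

0.723 µg/L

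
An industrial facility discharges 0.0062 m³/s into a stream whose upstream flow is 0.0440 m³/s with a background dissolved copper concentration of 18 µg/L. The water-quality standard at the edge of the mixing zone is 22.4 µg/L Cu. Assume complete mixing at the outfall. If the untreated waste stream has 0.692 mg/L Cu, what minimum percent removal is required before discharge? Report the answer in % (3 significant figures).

18 µg/L = 0.018 mg/L.
22.4 µg/L = 0.0224 mg/L.
Mass balance: 0.0224·0.0502 = 0.0062·Cₑ + 0.044·0.018.
Cₑ = (0.001124 − 0.000792) / 0.0062 = 0.05363 mg/L.
Required removal = 1 − 0.05363/0.692 = 92.25 %.

92.3 %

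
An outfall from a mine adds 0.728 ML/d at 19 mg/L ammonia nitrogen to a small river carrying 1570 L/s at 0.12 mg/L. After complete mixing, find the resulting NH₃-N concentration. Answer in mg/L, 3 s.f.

0.728 ML/d = 0.008426 m³/s.
1570 L/s = 1.57 m³/s.
By mass balance at complete mixing, C = (0.008426·19 + 1.57·0.12) / (0.008426 + 1.57) = 0.3485/1.578 = 0.2208 mg/L.

0.221 mg/L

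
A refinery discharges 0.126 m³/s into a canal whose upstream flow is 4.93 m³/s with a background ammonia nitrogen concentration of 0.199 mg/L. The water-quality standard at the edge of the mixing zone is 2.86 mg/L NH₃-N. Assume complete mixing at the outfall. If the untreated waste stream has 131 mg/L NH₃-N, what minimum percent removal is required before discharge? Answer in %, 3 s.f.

Mass balance: 2.86·5.056 = 0.126·Cₑ + 4.93·0.199.
Cₑ = (14.46 − 0.9811) / 0.126 = 107 mg/L.
Required removal = 1 − 107/131 = 18.34 %.

18.3 %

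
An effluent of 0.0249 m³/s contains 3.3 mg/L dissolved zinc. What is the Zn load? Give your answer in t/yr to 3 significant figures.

2.59 t/yr

Mass flux = Q·C = 0.0249 m³/s × 3.3 g/m³ = 0.08217 g/s.
= 0.08217 g/s × 31.56 = 2.593 t/yr.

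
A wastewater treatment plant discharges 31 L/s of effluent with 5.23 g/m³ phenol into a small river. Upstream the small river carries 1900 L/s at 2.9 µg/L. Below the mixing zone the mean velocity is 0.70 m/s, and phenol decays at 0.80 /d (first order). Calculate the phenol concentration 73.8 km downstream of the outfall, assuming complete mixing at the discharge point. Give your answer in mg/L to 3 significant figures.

0.0327 mg/L

31 L/s = 0.031 m³/s.
1900 L/s = 1.9 m³/s.
2.9 µg/L = 0.0029 mg/L.
After complete mixing, C₀ = (0.031·5.23 + 1.9·0.0029) / 1.931 = 0.08682 mg/L.
Travel time t = 7.38e+04 m / 0.70 m/s = 1.054e+05 s = 1.22 d.
C = 0.08682·exp(−0.80·1.22) = 0.08682·0.3767 = 0.03271 mg/L.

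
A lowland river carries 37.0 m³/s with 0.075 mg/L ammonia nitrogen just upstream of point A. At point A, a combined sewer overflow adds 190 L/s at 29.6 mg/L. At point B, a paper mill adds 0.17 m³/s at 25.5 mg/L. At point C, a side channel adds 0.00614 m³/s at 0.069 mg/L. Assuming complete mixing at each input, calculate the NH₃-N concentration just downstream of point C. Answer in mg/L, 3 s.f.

0.341 mg/L

190 L/s = 0.19 m³/s.
After input A: C = (37·0.075 + 0.19·29.6) / 37.19 = 0.2258 mg/L.
After input B: C = (37.19·0.2258 + 0.17·25.5) / 37.36 = 0.3408 mg/L.
After input C: C = (37.36·0.3408 + 0.00614·0.069) / 37.37 = 0.3408 mg/L.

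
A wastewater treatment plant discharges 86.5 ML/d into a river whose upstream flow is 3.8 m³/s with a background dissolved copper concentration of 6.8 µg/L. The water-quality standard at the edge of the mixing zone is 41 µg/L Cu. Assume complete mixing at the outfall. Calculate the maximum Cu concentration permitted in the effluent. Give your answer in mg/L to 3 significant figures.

0.171 mg/L

86.5 ML/d = 1.001 m³/s.
6.8 µg/L = 0.0068 mg/L.
41 µg/L = 0.041 mg/L.
Mass balance: 0.041·4.801 = 1.001·Cₑ + 3.8·0.0068.
Cₑ = (0.1968 − 0.02584) / 1.001 = 0.1708 mg/L.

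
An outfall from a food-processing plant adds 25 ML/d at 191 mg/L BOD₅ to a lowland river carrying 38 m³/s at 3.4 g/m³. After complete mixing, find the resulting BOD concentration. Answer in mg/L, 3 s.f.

4.82 mg/L

25 ML/d = 0.2894 m³/s.
Flow-weighted mixing gives C = (0.2894·191 + 38·3.4) / (0.2894 + 38) = 184.5/38.29 = 4.818 mg/L.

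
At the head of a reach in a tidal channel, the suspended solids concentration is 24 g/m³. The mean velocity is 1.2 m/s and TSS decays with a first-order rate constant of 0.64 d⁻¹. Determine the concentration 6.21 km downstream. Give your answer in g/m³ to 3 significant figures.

Travel time t = 6.21 km / 1.2 m/s = 6210/1.2 = 5175 s = 0.0599 d.
First-order decay: C = 24·exp(−0.64·0.0599) = 24·0.9624 = 23.1 g/m³.

23.1 g/m³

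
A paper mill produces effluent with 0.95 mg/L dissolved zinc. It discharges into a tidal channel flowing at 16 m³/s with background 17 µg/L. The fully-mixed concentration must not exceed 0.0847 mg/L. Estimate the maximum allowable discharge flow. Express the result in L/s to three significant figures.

17 µg/L = 0.017 mg/L.
Mass balance at complete mixing: C_std·(Q_w + Q_r) = Q_w·C_e + Q_r·C_b.
Rearranging, Q_w = Q_r·(C_std − C_b)/(C_e − C_std) = 16·(0.0847 − 0.017) / (0.95 − 0.0847) = 1.252 m³/s.
= 1252 L/s.

1250 L/s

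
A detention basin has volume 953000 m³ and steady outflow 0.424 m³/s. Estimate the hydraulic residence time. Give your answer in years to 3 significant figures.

0.0712 yr

Q = 0.424 m³/s × 3.156e+07 s/yr = 1.338e+07 m³/yr.
Hydraulic residence time τ = V/Q = 953000/1.338e+07 = 0.07122 yr.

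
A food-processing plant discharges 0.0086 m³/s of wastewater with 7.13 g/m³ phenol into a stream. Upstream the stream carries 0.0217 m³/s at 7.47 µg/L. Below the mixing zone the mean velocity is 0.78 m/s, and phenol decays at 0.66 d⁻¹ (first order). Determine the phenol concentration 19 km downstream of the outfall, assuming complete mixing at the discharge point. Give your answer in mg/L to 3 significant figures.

7.47 µg/L = 0.00747 mg/L.
After complete mixing, C₀ = (0.0086·7.13 + 0.0217·0.00747) / 0.0303 = 2.029 mg/L.
Travel time t = 1.9e+04 m / 0.78 m/s = 2.436e+04 s = 0.2819 d.
C = 2.029·exp(−0.66·0.2819) = 2.029·0.8302 = 1.685 mg/L.

1.68 mg/L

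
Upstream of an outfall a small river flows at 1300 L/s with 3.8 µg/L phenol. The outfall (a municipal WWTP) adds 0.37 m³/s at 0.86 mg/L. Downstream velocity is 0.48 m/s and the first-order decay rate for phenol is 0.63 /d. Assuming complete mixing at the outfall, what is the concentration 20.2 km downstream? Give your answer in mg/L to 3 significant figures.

0.142 mg/L

1300 L/s = 1.3 m³/s.
3.8 µg/L = 0.0038 mg/L.
After complete mixing, C₀ = (0.37·0.86 + 1.3·0.0038) / 1.67 = 0.1935 mg/L.
Travel time t = 2.02e+04 m / 0.48 m/s = 4.208e+04 s = 0.4871 d.
C = 0.1935·exp(−0.63·0.4871) = 0.1935·0.7358 = 0.1424 mg/L.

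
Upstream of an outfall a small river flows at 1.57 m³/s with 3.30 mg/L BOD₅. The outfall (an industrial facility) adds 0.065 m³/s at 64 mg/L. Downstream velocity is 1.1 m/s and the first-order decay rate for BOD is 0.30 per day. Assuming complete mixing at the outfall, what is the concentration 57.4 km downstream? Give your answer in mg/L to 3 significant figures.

4.77 mg/L

After complete mixing, C₀ = (0.065·64 + 1.57·3.3) / 1.635 = 5.713 mg/L.
Travel time t = 5.74e+04 m / 1.1 m/s = 5.218e+04 s = 0.604 d.
C = 5.713·exp(−0.30·0.604) = 5.713·0.8343 = 4.766 mg/L.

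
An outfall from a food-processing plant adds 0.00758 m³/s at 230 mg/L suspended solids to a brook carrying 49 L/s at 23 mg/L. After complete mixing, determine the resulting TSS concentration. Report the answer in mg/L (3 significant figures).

49 L/s = 0.049 m³/s.
Flow-weighted mixing gives C = (0.00758·230 + 0.049·23) / (0.00758 + 0.049) = 2.87/0.05658 = 50.73 mg/L.

50.7 mg/L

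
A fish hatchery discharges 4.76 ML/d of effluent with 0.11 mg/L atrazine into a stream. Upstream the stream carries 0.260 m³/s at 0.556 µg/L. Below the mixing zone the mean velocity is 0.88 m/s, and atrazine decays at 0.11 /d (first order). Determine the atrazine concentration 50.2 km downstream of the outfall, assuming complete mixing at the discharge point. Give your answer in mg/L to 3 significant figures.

0.0183 mg/L

4.76 ML/d = 0.05509 m³/s.
0.556 µg/L = 0.000556 mg/L.
After complete mixing, C₀ = (0.05509·0.11 + 0.26·0.000556) / 0.3151 = 0.01969 mg/L.
Travel time t = 5.02e+04 m / 0.88 m/s = 5.705e+04 s = 0.6602 d.
C = 0.01969·exp(−0.11·0.6602) = 0.01969·0.9299 = 0.01831 mg/L.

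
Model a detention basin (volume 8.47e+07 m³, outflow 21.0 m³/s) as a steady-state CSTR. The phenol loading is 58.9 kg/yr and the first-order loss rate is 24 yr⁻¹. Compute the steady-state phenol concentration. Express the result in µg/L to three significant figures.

Outflow Q = 21.0 m³/s × 3.156e+07 s/yr = 6.627e+08 m³/yr.
Steady-state CSTR mass balance: W = Q·C + k·V·C, so C = W/(Q + kV).
Q + kV = 6.627e+08 + 24·8.47e+07 = 2.696e+09 m³/yr.
C = 58.9/2.696e+09 = 2.185e-08 kg/m³ = 2.185e-05 mg/L = 0.02185 µg/L.

0.0219 µg/L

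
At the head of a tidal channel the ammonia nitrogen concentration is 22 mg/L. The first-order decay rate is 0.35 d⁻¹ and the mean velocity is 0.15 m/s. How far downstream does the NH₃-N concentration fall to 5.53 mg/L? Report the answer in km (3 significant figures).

51.1 km

From C = C₀·e^(−kt), t = ln(C₀/C)/k = ln(22/5.53)/0.35 = 1.381/0.35 = 3.945 d.
Distance = v·t = 0.15 m/s × 3.409e+05 s = 5.113e+04 m = 51.13 km.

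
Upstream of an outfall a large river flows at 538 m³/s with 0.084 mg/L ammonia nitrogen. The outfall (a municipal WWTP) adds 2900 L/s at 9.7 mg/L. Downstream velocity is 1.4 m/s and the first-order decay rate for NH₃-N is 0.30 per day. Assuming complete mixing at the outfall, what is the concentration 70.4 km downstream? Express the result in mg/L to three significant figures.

0.114 mg/L

2900 L/s = 2.9 m³/s.
After complete mixing, C₀ = (2.9·9.7 + 538·0.084) / 540.9 = 0.1356 mg/L.
Travel time t = 7.04e+04 m / 1.4 m/s = 5.029e+04 s = 0.582 d.
C = 0.1356·exp(−0.30·0.582) = 0.1356·0.8398 = 0.1138 mg/L.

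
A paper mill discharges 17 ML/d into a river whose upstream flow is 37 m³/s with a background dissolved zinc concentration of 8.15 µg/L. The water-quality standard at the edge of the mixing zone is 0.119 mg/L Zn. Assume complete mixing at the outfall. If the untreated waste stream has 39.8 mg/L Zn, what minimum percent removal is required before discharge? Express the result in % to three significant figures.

47.3 %

17 ML/d = 0.1968 m³/s.
8.15 µg/L = 0.00815 mg/L.
Mass balance: 0.119·37.2 = 0.1968·Cₑ + 37·0.00815.
Cₑ = (4.426 − 0.3016) / 0.1968 = 20.96 mg/L.
Required removal = 1 − 20.96/39.8 = 47.33 %.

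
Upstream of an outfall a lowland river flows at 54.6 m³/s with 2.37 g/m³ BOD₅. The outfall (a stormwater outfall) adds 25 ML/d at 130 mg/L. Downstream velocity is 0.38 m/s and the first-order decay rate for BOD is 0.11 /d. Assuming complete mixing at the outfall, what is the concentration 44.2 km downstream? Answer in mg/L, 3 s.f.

2.62 mg/L

25 ML/d = 0.2894 m³/s.
After complete mixing, C₀ = (0.2894·130 + 54.6·2.37) / 54.89 = 3.043 mg/L.
Travel time t = 4.42e+04 m / 0.38 m/s = 1.163e+05 s = 1.346 d.
C = 3.043·exp(−0.11·1.346) = 3.043·0.8624 = 2.624 mg/L.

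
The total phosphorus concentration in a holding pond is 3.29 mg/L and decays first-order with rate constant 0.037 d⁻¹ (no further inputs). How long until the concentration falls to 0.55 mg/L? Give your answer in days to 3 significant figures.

48.3 d

t = ln(C₀/C)/k = ln(3.29/0.55)/0.037 = 1.789/0.037 = 48.34 d.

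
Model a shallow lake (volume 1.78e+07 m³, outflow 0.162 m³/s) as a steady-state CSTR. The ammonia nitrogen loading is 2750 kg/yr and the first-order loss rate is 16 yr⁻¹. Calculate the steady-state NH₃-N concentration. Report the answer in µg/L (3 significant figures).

9.49 µg/L

Outflow Q = 0.162 m³/s × 3.156e+07 s/yr = 5.112e+06 m³/yr.
Steady-state CSTR mass balance: W = Q·C + k·V·C, so C = W/(Q + kV).
Q + kV = 5.112e+06 + 16·1.78e+07 = 2.899e+08 m³/yr.
C = 2750/2.899e+08 = 9.486e-06 kg/m³ = 0.009486 mg/L = 9.486 µg/L.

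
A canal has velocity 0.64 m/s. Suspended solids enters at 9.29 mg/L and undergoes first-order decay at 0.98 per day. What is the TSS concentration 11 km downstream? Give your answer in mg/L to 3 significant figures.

7.64 mg/L

Travel time t = 11 km / 0.64 m/s = 1.1e+04/0.64 = 1.719e+04 s = 0.1989 d.
First-order decay: C = 9.29·exp(−0.98·0.1989) = 9.29·0.8229 = 7.645 mg/L.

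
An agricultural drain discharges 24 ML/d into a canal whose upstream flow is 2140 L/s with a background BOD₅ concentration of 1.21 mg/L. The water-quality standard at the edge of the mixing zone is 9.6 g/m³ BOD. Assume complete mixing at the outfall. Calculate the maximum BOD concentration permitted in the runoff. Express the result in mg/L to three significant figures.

74.2 mg/L

24 ML/d = 0.2778 m³/s.
2140 L/s = 2.14 m³/s.
Mass balance: 9.6·2.418 = 0.2778·Cₑ + 2.14·1.21.
Cₑ = (23.21 − 2.589) / 0.2778 = 74.24 mg/L.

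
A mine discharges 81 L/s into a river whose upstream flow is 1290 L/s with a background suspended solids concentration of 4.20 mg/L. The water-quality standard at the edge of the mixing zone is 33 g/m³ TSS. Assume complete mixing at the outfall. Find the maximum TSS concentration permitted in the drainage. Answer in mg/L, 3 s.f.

81 L/s = 0.081 m³/s.
1290 L/s = 1.29 m³/s.
Mass balance: 33·1.371 = 0.081·Cₑ + 1.29·4.2.
Cₑ = (45.24 − 5.418) / 0.081 = 491.7 mg/L.

492 mg/L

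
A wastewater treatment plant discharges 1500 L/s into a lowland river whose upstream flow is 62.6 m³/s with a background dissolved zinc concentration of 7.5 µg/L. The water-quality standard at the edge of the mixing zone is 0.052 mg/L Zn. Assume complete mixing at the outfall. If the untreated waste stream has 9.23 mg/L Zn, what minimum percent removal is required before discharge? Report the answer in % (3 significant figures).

79.3 %

1500 L/s = 1.5 m³/s.
7.5 µg/L = 0.0075 mg/L.
Mass balance: 0.052·64.1 = 1.5·Cₑ + 62.6·0.0075.
Cₑ = (3.333 − 0.4695) / 1.5 = 1.909 mg/L.
Required removal = 1 − 1.909/9.23 = 79.32 %.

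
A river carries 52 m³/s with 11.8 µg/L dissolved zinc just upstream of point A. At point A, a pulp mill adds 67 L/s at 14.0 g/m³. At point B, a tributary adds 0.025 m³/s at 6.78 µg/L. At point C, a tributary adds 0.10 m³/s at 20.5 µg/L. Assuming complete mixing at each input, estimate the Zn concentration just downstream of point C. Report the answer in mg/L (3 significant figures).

11.8 µg/L = 0.0118 mg/L.
67 L/s = 0.067 m³/s.
After input A: C = (52·0.0118 + 0.067·14) / 52.07 = 0.0298 mg/L.
6.78 µg/L = 0.00678 mg/L.
After input B: C = (52.07·0.0298 + 0.025·0.00678) / 52.09 = 0.02979 mg/L.
20.5 µg/L = 0.0205 mg/L.
After input C: C = (52.09·0.02979 + 0.1·0.0205) / 52.19 = 0.02977 mg/L.

0.0298 mg/L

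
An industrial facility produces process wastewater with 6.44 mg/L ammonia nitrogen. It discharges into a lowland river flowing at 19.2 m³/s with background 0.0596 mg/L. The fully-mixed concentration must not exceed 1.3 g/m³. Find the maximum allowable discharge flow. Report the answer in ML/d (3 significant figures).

400 ML/d

Mass balance at complete mixing: C_std·(Q_w + Q_r) = Q_w·C_e + Q_r·C_b.
Rearranging, Q_w = Q_r·(C_std − C_b)/(C_e − C_std) = 19.2·(1.3 − 0.0596) / (6.44 − 1.3) = 4.633 m³/s.
= 400.3 ML/d.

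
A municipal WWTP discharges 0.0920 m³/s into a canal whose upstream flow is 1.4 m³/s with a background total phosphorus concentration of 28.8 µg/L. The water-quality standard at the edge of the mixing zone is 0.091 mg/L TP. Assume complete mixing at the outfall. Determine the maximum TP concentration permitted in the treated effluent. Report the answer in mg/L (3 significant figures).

1.04 mg/L

28.8 µg/L = 0.0288 mg/L.
Mass balance: 0.091·1.492 = 0.092·Cₑ + 1.4·0.0288.
Cₑ = (0.1358 − 0.04032) / 0.092 = 1.038 mg/L.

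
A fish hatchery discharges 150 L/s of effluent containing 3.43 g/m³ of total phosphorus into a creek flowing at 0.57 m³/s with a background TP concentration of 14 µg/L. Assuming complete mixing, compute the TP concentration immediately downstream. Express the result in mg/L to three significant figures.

150 L/s = 0.15 m³/s.
14 µg/L = 0.014 mg/L.
By mass balance at complete mixing, C = (0.15·3.43 + 0.57·0.014) / (0.15 + 0.57) = 0.5225/0.72 = 0.7257 mg/L.

0.726 mg/L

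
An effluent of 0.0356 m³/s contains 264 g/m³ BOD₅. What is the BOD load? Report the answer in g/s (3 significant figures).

9.40 g/s

Mass flux = Q·C = 0.0356 m³/s × 264 g/m³ = 9.398 g/s.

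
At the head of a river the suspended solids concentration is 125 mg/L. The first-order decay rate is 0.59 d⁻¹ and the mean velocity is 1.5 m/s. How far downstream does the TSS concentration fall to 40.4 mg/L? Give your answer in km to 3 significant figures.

From C = C₀·e^(−kt), t = ln(C₀/C)/k = ln(125/40.4)/0.59 = 1.129/0.59 = 1.914 d.
Distance = v·t = 1.5 m/s × 1.654e+05 s = 2.481e+05 m = 248.1 km.

248 km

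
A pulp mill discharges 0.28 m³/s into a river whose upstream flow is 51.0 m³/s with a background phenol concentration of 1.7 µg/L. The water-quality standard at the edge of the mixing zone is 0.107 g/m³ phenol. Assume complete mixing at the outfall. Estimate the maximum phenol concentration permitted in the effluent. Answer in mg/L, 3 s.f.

1.7 µg/L = 0.0017 mg/L.
Mass balance: 0.107·51.28 = 0.28·Cₑ + 51·0.0017.
Cₑ = (5.487 − 0.0867) / 0.28 = 19.29 mg/L.

19.3 mg/L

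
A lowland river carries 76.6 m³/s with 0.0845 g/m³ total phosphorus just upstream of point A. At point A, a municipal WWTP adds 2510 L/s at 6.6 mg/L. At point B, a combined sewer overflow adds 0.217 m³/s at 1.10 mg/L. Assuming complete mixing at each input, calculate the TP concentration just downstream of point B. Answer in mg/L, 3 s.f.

0.293 mg/L

2510 L/s = 2.51 m³/s.
After input A: C = (76.6·0.0845 + 2.51·6.6) / 79.11 = 0.2912 mg/L.
After input B: C = (79.11·0.2912 + 0.217·1.1) / 79.33 = 0.2934 mg/L.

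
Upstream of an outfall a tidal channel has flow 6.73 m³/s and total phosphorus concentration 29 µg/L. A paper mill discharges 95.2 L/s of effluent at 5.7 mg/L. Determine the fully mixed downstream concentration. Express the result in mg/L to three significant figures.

95.2 L/s = 0.0952 m³/s.
29 µg/L = 0.029 mg/L.
Flow-weighted mixing gives C = (0.0952·5.7 + 6.73·0.029) / (0.0952 + 6.73) = 0.7378/6.825 = 0.1081 mg/L.

0.108 mg/L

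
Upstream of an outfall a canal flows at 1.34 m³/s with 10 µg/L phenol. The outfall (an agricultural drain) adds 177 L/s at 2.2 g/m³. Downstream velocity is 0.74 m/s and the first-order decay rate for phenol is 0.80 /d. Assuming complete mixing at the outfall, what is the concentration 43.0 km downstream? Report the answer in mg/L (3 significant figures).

0.155 mg/L

177 L/s = 0.177 m³/s.
10 µg/L = 0.01 mg/L.
After complete mixing, C₀ = (0.177·2.2 + 1.34·0.01) / 1.517 = 0.2655 mg/L.
Travel time t = 4.3e+04 m / 0.74 m/s = 5.811e+04 s = 0.6725 d.
C = 0.2655·exp(−0.80·0.6725) = 0.2655·0.5839 = 0.155 mg/L.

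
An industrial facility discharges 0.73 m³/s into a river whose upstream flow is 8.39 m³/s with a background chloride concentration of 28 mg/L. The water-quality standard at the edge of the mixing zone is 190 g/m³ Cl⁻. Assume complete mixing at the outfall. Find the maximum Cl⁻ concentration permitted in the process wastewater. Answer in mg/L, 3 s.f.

Mass balance: 190·9.12 = 0.73·Cₑ + 8.39·28.
Cₑ = (1733 − 234.9) / 0.73 = 2052 mg/L.

2050 mg/L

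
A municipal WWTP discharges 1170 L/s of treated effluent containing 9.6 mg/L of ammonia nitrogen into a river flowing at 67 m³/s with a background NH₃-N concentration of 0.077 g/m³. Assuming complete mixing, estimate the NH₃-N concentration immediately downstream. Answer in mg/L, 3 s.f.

1170 L/s = 1.17 m³/s.
Conservation of mass across the mixing zone: C = (1.17·9.6 + 67·0.077) / (1.17 + 67) = 16.39/68.17 = 0.2404 mg/L.

0.240 mg/L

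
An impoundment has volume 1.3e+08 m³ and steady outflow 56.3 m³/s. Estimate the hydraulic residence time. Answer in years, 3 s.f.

0.0732 yr

Q = 56.3 m³/s × 3.156e+07 s/yr = 1.777e+09 m³/yr.
Hydraulic residence time τ = V/Q = 1.3e+08/1.777e+09 = 0.07317 yr.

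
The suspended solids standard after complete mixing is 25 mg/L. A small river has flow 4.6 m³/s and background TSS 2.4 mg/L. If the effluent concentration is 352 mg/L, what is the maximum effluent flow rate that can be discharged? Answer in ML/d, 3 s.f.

Mass balance at complete mixing: C_std·(Q_w + Q_r) = Q_w·C_e + Q_r·C_b.
Rearranging, Q_w = Q_r·(C_std − C_b)/(C_e − C_std) = 4.6·(25 − 2.4) / (352 − 25) = 0.3179 m³/s.
= 27.47 ML/d.

27.5 ML/d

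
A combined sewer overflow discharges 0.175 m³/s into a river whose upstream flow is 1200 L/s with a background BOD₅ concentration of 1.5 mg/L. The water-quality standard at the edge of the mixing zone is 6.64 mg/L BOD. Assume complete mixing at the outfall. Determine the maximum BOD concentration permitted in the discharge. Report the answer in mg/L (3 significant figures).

41.9 mg/L

1200 L/s = 1.2 m³/s.
Mass balance: 6.64·1.375 = 0.175·Cₑ + 1.2·1.5.
Cₑ = (9.13 − 1.8) / 0.175 = 41.89 mg/L.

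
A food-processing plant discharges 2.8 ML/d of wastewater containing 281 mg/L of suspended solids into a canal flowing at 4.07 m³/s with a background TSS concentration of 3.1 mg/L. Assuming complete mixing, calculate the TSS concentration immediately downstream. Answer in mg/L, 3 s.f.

5.30 mg/L

2.8 ML/d = 0.03241 m³/s.
Flow-weighted mixing gives C = (0.03241·281 + 4.07·3.1) / (0.03241 + 4.07) = 21.72/4.102 = 5.295 mg/L.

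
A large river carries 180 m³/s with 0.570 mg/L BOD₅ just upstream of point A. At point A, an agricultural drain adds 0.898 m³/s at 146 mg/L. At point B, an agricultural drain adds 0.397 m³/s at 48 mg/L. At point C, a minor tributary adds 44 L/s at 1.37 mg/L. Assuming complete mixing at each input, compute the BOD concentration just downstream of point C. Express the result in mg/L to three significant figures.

1.39 mg/L

After input A: C = (180·0.57 + 0.898·146) / 180.9 = 1.292 mg/L.
After input B: C = (180.9·1.292 + 0.397·48) / 181.3 = 1.394 mg/L.
44 L/s = 0.044 m³/s.
After input C: C = (181.3·1.394 + 0.044·1.37) / 181.3 = 1.394 mg/L.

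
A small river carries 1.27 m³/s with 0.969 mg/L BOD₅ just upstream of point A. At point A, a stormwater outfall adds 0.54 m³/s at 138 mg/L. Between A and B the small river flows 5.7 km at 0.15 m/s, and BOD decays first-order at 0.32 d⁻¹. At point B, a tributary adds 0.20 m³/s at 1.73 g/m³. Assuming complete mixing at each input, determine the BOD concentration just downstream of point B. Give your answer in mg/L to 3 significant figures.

After input A: C = (1.27·0.969 + 0.54·138) / 1.81 = 41.85 mg/L.
Over the 5.7 km reach to input B (t = 3.8e+04 s = 0.4398 d), decay gives C = 41.85·exp(−0.32·0.4398) = 36.36 mg/L.
After input B: C = (1.81·36.36 + 0.2·1.73) / 2.01 = 32.91 mg/L.

32.9 mg/L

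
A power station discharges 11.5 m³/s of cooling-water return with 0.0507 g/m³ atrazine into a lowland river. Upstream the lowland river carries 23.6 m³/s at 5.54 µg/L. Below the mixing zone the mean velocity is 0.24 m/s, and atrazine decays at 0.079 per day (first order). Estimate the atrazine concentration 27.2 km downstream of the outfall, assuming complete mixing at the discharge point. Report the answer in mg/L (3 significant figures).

5.54 µg/L = 0.00554 mg/L.
After complete mixing, C₀ = (11.5·0.0507 + 23.6·0.00554) / 35.1 = 0.02034 mg/L.
Travel time t = 2.72e+04 m / 0.24 m/s = 1.133e+05 s = 1.312 d.
C = 0.02034·exp(−0.079·1.312) = 0.02034·0.9016 = 0.01833 mg/L.

0.0183 mg/L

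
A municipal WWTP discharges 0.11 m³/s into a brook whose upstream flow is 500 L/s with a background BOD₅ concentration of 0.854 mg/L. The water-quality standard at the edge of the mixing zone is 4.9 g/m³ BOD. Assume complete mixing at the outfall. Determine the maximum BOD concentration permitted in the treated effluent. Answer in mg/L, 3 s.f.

500 L/s = 0.5 m³/s.
Mass balance: 4.9·0.61 = 0.11·Cₑ + 0.5·0.854.
Cₑ = (2.989 − 0.427) / 0.11 = 23.29 mg/L.

23.3 mg/L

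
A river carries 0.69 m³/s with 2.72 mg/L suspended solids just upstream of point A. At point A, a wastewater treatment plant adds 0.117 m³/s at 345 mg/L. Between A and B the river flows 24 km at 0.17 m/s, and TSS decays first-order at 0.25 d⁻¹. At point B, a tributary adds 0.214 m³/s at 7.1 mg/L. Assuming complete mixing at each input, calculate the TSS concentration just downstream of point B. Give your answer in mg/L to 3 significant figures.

29.0 mg/L

After input A: C = (0.69·2.72 + 0.117·345) / 0.807 = 52.34 mg/L.
Over the 24 km reach to input B (t = 1.412e+05 s = 1.634 d), decay gives C = 52.34·exp(−0.25·1.634) = 34.79 mg/L.
After input B: C = (0.807·34.79 + 0.214·7.1) / 1.021 = 28.99 mg/L.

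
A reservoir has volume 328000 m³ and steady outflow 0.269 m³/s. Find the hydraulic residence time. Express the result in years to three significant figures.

0.0386 yr

Q = 0.269 m³/s × 3.156e+07 s/yr = 8.489e+06 m³/yr.
Hydraulic residence time τ = V/Q = 328000/8.489e+06 = 0.03864 yr.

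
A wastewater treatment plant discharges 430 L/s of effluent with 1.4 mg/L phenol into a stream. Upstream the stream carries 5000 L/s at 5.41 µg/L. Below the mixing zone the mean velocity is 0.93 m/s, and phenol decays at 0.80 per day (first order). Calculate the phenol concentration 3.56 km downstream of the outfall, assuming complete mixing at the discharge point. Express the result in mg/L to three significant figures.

0.112 mg/L

430 L/s = 0.43 m³/s.
5000 L/s = 5 m³/s.
5.41 µg/L = 0.00541 mg/L.
After complete mixing, C₀ = (0.43·1.4 + 5·0.00541) / 5.43 = 0.1158 mg/L.
Travel time t = 3560 m / 0.93 m/s = 3828 s = 0.04431 d.
C = 0.1158·exp(−0.80·0.04431) = 0.1158·0.9652 = 0.1118 mg/L.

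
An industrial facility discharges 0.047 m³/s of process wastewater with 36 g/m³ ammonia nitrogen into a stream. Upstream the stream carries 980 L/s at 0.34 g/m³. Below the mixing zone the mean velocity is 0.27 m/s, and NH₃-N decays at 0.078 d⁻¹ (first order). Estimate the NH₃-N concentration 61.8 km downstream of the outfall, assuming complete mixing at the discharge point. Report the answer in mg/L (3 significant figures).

980 L/s = 0.98 m³/s.
After complete mixing, C₀ = (0.047·36 + 0.98·0.34) / 1.027 = 1.972 mg/L.
Travel time t = 6.18e+04 m / 0.27 m/s = 2.289e+05 s = 2.649 d.
C = 1.972·exp(−0.078·2.649) = 1.972·0.8133 = 1.604 mg/L.

1.60 mg/L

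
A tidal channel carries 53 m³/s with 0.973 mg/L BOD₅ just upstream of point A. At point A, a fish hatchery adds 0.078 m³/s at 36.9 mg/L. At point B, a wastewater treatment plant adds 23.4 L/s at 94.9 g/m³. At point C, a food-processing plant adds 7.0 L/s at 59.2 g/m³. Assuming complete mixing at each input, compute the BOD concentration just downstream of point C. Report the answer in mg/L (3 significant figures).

1.07 mg/L

After input A: C = (53·0.973 + 0.078·36.9) / 53.08 = 1.026 mg/L.
23.4 L/s = 0.0234 m³/s.
After input B: C = (53.08·1.026 + 0.0234·94.9) / 53.1 = 1.067 mg/L.
7.0 L/s = 0.007 m³/s.
After input C: C = (53.1·1.067 + 0.007·59.2) / 53.11 = 1.075 mg/L.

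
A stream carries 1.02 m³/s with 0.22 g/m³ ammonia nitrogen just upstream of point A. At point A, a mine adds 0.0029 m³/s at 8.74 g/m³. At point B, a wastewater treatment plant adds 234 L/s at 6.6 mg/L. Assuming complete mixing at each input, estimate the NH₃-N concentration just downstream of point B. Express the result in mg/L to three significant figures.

After input A: C = (1.02·0.22 + 0.0029·8.74) / 1.023 = 0.2442 mg/L.
234 L/s = 0.234 m³/s.
After input B: C = (1.023·0.2442 + 0.234·6.6) / 1.257 = 1.427 mg/L.

1.43 mg/L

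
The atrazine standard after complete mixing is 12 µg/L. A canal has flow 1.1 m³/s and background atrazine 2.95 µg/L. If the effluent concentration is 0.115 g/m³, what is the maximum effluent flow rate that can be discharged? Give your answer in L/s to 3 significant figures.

2.95 µg/L = 0.00295 mg/L.
12 µg/L = 0.012 mg/L.
Mass balance at complete mixing: C_std·(Q_w + Q_r) = Q_w·C_e + Q_r·C_b.
Rearranging, Q_w = Q_r·(C_std − C_b)/(C_e − C_std) = 1.1·(0.012 − 0.00295) / (0.115 − 0.012) = 0.09665 m³/s.
= 96.65 L/s.

96.7 L/s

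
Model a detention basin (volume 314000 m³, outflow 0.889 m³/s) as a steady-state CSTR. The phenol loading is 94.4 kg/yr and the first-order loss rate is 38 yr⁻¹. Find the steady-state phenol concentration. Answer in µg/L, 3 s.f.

2.36 µg/L

Outflow Q = 0.889 m³/s × 3.156e+07 s/yr = 2.805e+07 m³/yr.
Steady-state CSTR mass balance: W = Q·C + k·V·C, so C = W/(Q + kV).
Q + kV = 2.805e+07 + 38·314000 = 3.999e+07 m³/yr.
C = 94.4/3.999e+07 = 2.361e-06 kg/m³ = 0.002361 mg/L = 2.361 µg/L.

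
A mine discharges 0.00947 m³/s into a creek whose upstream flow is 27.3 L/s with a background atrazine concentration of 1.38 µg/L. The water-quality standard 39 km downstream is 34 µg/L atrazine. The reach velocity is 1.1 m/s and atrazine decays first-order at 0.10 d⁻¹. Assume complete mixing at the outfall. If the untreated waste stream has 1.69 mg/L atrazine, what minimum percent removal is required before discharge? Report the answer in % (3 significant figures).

92.1 %

27.3 L/s = 0.0273 m³/s.
1.38 µg/L = 0.00138 mg/L.
34 µg/L = 0.034 mg/L.
Travel time to the compliance point: t = 3.9e+04/1.1 = 3.545e+04 s = 0.4104 d; decay factor exp(−0.10·0.4104) = 0.9598.
So the concentration just after mixing may be at most 0.034/0.9598 = 0.03542 mg/L.
Mass balance: 0.03542·0.03677 = 0.00947·Cₑ + 0.0273·0.00138.
Cₑ = (0.001303 − 3.767e-05) / 0.00947 = 0.1336 mg/L.
Required removal = 1 − 0.1336/1.69 = 92.1 %.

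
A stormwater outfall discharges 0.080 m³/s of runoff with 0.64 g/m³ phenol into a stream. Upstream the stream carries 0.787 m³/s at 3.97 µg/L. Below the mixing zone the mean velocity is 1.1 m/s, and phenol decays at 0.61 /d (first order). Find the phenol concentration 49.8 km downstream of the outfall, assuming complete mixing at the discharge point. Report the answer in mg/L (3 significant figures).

3.97 µg/L = 0.00397 mg/L.
After complete mixing, C₀ = (0.08·0.64 + 0.787·0.00397) / 0.867 = 0.06266 mg/L.
Travel time t = 4.98e+04 m / 1.1 m/s = 4.527e+04 s = 0.524 d.
C = 0.06266·exp(−0.61·0.524) = 0.06266·0.7264 = 0.04552 mg/L.

0.0455 mg/L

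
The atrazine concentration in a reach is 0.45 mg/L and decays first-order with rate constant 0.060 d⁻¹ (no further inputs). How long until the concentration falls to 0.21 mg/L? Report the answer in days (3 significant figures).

12.7 d

t = ln(C₀/C)/k = ln(0.45/0.21)/0.060 = 0.7621/0.060 = 12.7 d.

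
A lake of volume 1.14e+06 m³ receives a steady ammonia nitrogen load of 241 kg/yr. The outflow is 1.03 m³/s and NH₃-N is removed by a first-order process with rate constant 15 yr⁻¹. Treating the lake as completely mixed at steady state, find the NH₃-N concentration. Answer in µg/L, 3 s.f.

Outflow Q = 1.03 m³/s × 3.156e+07 s/yr = 3.25e+07 m³/yr.
Steady-state CSTR mass balance: W = Q·C + k·V·C, so C = W/(Q + kV).
Q + kV = 3.25e+07 + 15·1.14e+06 = 4.96e+07 m³/yr.
C = 241/4.96e+07 = 4.858e-06 kg/m³ = 0.004858 mg/L = 4.858 µg/L.

4.86 µg/L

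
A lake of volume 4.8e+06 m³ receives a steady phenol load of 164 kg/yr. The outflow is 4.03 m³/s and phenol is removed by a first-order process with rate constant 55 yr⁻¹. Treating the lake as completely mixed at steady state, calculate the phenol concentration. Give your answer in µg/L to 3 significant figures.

0.419 µg/L

Outflow Q = 4.03 m³/s × 3.156e+07 s/yr = 1.272e+08 m³/yr.
Steady-state CSTR mass balance: W = Q·C + k·V·C, so C = W/(Q + kV).
Q + kV = 1.272e+08 + 55·4.8e+06 = 3.912e+08 m³/yr.
C = 164/3.912e+08 = 4.192e-07 kg/m³ = 0.0004192 mg/L = 0.4192 µg/L.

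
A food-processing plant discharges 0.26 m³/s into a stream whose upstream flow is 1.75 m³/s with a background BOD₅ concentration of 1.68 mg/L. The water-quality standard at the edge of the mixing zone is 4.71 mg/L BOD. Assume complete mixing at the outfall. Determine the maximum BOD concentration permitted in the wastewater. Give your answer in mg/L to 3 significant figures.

Mass balance: 4.71·2.01 = 0.26·Cₑ + 1.75·1.68.
Cₑ = (9.467 − 2.94) / 0.26 = 25.1 mg/L.

25.1 mg/L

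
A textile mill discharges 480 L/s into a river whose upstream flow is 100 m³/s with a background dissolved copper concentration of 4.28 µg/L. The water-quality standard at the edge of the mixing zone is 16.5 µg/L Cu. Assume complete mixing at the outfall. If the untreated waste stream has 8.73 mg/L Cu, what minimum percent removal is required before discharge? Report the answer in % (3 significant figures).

70.6 %

480 L/s = 0.48 m³/s.
4.28 µg/L = 0.00428 mg/L.
16.5 µg/L = 0.0165 mg/L.
Mass balance: 0.0165·100.5 = 0.48·Cₑ + 100·0.00428.
Cₑ = (1.658 − 0.428) / 0.48 = 2.562 mg/L.
Required removal = 1 − 2.562/8.73 = 70.65 %.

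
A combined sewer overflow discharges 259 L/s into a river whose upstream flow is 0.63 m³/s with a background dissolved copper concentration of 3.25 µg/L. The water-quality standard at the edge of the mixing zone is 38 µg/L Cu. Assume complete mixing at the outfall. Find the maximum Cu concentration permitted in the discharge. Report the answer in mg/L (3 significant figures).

259 L/s = 0.259 m³/s.
3.25 µg/L = 0.00325 mg/L.
38 µg/L = 0.038 mg/L.
Mass balance: 0.038·0.889 = 0.259·Cₑ + 0.63·0.00325.
Cₑ = (0.03378 − 0.002048) / 0.259 = 0.1225 mg/L.

0.123 mg/L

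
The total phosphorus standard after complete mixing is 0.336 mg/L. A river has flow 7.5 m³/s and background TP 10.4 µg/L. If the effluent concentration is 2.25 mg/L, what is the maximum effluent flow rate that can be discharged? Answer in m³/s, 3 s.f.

1.28 m³/s

10.4 µg/L = 0.0104 mg/L.
Mass balance at complete mixing: C_std·(Q_w + Q_r) = Q_w·C_e + Q_r·C_b.
Rearranging, Q_w = Q_r·(C_std − C_b)/(C_e − C_std) = 7.5·(0.336 − 0.0104) / (2.25 − 0.336) = 1.276 m³/s.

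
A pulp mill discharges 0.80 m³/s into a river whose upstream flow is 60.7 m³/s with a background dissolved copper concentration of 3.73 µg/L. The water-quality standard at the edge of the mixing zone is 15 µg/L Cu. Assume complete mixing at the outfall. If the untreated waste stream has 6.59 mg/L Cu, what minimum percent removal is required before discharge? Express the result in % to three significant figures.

86.8 %

3.73 µg/L = 0.00373 mg/L.
15 µg/L = 0.015 mg/L.
Mass balance: 0.015·61.5 = 0.8·Cₑ + 60.7·0.00373.
Cₑ = (0.9225 − 0.2264) / 0.8 = 0.8701 mg/L.
Required removal = 1 − 0.8701/6.59 = 86.8 %.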